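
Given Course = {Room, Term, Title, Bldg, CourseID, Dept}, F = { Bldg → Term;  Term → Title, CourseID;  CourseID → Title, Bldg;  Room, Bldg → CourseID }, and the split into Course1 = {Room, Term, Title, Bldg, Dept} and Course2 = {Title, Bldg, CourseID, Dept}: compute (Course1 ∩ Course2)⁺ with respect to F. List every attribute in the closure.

Term, Title, Bldg, CourseID, Dept

Course1 ∩ Course2 = {Title, Bldg, Dept}.
Bldg → Term applies, adding Term
Term → Title, CourseID applies, adding CourseID
Closure: {Term, Title, Bldg, CourseID, Dept}.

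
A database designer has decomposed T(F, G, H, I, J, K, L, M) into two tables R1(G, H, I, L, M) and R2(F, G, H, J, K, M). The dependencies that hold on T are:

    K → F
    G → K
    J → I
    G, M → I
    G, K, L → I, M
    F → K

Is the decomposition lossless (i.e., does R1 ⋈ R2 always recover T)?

No

Common attributes: R1 ∩ R2 = {G, H, M}.
Closure of {G, H, M}: G → K applies, adding K; G, M → I applies, adding I; K → F applies, adding F. So (G, H, M)⁺ = {F, G, H, I, K, M}.
The closure contains neither all of R1 = {G, H, I, L, M} nor all of R2 = {F, G, H, J, K, M}, so the common attributes are not a superkey of either fragment. The join is lossy.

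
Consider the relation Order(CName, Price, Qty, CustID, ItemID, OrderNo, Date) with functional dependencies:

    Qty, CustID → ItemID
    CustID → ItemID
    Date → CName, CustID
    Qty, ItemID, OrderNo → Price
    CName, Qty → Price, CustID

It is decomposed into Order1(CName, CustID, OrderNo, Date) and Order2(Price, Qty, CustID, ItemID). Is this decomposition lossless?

Common attributes: Order1 ∩ Order2 = {CustID}.
Closure of {CustID}: CustID → ItemID applies, adding ItemID. So (CustID)⁺ = {CustID, ItemID}.
The closure contains neither all of Order1 = {CName, CustID, OrderNo, Date} nor all of Order2 = {Price, Qty, CustID, ItemID}, so the common attributes are not a superkey of either fragment. The join is lossy.

No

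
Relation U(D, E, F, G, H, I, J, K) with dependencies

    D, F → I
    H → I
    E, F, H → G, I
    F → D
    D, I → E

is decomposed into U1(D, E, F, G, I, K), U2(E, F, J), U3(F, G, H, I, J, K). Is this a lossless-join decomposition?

Chase test. Columns are D, E, F, G, H, I, J, K; row i has aⱼ where attribute j ∈ Ui, else bᵢⱼ.
Initial tableau (one row per fragment):
  row 1: a1 a2 a3 a4 b15 a6 b17 a8
  row 2: b21 a2 a3 b24 b25 b26 a7 b28
  row 3: b31 b32 a3 a4 a5 a6 a7 a8
Rows 1 and 2 agree on F; apply F→D and equate their D entries.
Rows 1 and 3 agree on F; apply F→D and equate their D entries.
Rows 1 and 3 agree on D, I; apply D, I→E and equate their E entries.
Rows 1 and 2 agree on D, F; apply D, F→I and equate their I entries.
Row 3 is now all distinguished symbols — the join is lossless.

Yes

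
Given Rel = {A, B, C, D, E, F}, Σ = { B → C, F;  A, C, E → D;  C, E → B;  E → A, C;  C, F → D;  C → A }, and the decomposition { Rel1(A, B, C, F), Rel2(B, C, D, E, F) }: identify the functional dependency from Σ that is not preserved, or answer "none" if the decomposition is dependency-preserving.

none

B → C, F lies within Rel1.
A, C, E → D: restricted closure across fragments reaches D.
C, E → B lies within Rel2.
E → A, C: restricted closure across fragments reaches A, C.
C, F → D lies within Rel2.
C → A lies within Rel1.
Every dependency is enforceable on the fragments, so the decomposition is dependency-preserving.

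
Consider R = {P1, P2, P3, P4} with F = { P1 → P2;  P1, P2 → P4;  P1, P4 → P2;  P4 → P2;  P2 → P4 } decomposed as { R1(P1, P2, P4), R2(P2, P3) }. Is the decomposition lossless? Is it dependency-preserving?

lossy but dependency-preserving

Lossless test: (P2)⁺ = {P2, P4}, which is a superkey of neither fragment — lossy.
Dependency preservation: every FD's attributes lie within a single fragment, so each can be enforced locally — preserved.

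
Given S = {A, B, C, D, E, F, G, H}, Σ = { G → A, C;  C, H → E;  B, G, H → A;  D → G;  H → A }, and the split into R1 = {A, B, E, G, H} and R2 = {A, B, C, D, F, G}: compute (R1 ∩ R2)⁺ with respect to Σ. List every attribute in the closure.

A, B, C, G

R1 ∩ R2 = {A, B, G}.
G → A, C applies, adding C
Closure: {A, B, C, G}.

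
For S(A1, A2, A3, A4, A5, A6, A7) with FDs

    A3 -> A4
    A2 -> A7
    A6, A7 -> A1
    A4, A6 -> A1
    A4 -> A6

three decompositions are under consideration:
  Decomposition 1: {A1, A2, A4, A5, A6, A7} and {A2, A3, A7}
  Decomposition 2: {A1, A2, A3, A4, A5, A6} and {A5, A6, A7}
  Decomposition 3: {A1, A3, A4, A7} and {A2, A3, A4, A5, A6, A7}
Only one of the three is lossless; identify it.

Decomposition 3

Decomposition 1: common = {A2, A7}, closure = {A2, A7} → lossy.
Decomposition 2: common = {A5, A6}, closure = {A5, A6} → lossy.
Decomposition 3: common = {A3, A4, A7}, closure = {A1, A3, A4, A6, A7} → lossless.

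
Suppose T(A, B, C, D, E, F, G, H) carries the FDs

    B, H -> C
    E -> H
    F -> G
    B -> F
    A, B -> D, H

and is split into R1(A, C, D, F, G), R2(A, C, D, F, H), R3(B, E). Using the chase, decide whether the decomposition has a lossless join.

Chase test. Columns are A, B, C, D, E, F, G, H; row i has aⱼ where attribute j ∈ Ri, else bᵢⱼ.
Initial tableau (one row per fragment):
  row 1: a1 b12 a3 a4 b15 a6 a7 b18
  row 2: a1 b22 a3 a4 b25 a6 b27 a8
  row 3: b31 a2 b33 b34 a5 b36 b37 b38
Rows 1 and 2 agree on F; apply F→G and equate their G entries.
No row becomes fully distinguished — the join is lossy.

No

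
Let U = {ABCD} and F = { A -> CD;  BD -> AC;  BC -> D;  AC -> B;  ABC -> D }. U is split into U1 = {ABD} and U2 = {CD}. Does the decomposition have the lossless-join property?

Common attributes: U1 ∩ U2 = {D}.
No dependency enlarges {D}, so (D)⁺ = {D}.
The closure contains neither all of U1 = {ABD} nor all of U2 = {CD}, so the common attributes are not a superkey of either fragment. The join is lossy.

No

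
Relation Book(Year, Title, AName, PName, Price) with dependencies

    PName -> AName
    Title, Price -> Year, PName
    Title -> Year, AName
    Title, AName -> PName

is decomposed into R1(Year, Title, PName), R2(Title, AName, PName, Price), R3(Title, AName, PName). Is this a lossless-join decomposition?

Yes

Chase test. Columns are Year, Title, AName, PName, Price; row i has aⱼ where attribute j ∈ Ri, else bᵢⱼ.
Initial tableau (one row per fragment):
  row 1: a1 a2 b13 a4 b15
  row 2: b21 a2 a3 a4 a5
  row 3: b31 a2 a3 a4 b35
Rows 1 and 2 agree on PName; apply PName→AName and equate their AName entries.
Rows 1 and 2 agree on Title; apply Title→Year, AName and equate their Year, AName entries.
Rows 1 and 3 agree on Title; apply Title→Year, AName and equate their Year, AName entries.
Row 2 is now all distinguished symbols — the join is lossless.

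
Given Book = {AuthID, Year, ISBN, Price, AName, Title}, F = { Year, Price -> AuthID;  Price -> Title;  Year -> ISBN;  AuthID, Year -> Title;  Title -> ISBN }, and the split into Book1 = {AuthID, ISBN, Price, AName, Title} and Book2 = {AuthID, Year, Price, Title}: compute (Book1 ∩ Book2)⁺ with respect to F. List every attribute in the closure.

AuthID, ISBN, Price, Title

Book1 ∩ Book2 = {AuthID, Price, Title}.
Title → ISBN applies, adding ISBN
Closure: {AuthID, ISBN, Price, Title}.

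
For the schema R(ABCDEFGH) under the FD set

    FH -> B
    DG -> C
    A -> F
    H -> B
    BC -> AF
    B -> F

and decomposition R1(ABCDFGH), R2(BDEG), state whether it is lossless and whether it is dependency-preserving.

Lossless test: (BDG)⁺ = {ABCDFG}, which is a superkey of neither fragment — lossy.
Dependency preservation: every FD's attributes lie within a single fragment, so each can be enforced locally — preserved.

lossy but dependency-preserving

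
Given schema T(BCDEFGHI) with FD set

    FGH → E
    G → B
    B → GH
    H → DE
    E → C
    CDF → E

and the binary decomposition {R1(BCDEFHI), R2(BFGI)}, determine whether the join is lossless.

Common attributes: R1 ∩ R2 = {BFI}.
Closure of {BFI}: B → GH applies, adding GH; H → DE applies, adding DE; E → C applies, adding C. So (BFI)⁺ = {BCDEFGHI}.
This closure contains every attribute of R1, so R1 ∩ R2 → R1. The join is lossless.

Yes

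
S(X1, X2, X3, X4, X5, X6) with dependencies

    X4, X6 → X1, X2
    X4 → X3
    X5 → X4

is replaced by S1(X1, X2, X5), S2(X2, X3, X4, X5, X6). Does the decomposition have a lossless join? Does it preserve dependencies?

Lossless test: (X2, X5)⁺ = {X2, X3, X4, X5}, which is a superkey of neither fragment — lossy.
Dependency preservation: the restricted closure of {X4, X6} across the fragments never reaches {X1, X2}, so X4, X6 → X1, X2 cannot be enforced without a join — not preserved.

lossy and not dependency-preserving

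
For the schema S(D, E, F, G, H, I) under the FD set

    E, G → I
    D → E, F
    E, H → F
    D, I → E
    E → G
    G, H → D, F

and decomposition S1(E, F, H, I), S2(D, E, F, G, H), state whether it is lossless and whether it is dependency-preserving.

lossless and dependency-preserving

Lossless test: (E, F, H)⁺ = {D, E, F, G, H, I}, which contains all of one fragment — lossless.
Dependency preservation: E, G → I; D, I → E are not contained in any single fragment, but the restricted closure of each left-hand side across the fragments still reaches the right-hand side; the remaining FDs each lie inside some fragment. All dependencies are preserved.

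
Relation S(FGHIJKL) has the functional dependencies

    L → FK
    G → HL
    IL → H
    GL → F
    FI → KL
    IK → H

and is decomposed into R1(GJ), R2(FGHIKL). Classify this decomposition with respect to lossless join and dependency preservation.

lossy but dependency-preserving

Lossless test: (G)⁺ = {FGHKL}, which is a superkey of neither fragment — lossy.
Dependency preservation: every FD's attributes lie within a single fragment, so each can be enforced locally — preserved.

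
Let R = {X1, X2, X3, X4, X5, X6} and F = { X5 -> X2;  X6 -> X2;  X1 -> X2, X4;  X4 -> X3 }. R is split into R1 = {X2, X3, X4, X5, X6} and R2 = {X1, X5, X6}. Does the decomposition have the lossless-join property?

No

Common attributes: R1 ∩ R2 = {X5, X6}.
Closure of {X5, X6}: X5 → X2 applies, adding X2. So (X5, X6)⁺ = {X2, X5, X6}.
The closure contains neither all of R1 = {X2, X3, X4, X5, X6} nor all of R2 = {X1, X5, X6}, so the common attributes are not a superkey of either fragment. The join is lossy.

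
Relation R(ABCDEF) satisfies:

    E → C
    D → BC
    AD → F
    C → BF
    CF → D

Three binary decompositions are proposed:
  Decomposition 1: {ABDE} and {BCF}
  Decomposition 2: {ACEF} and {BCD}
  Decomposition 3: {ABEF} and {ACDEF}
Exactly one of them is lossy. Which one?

Decomposition 1: common = {B}, closure = {B} → lossy.
Decomposition 2: common = {C}, closure = {BCDF} → lossless.
Decomposition 3: common = {AEF}, closure = {ABCDEF} → lossless.

Decomposition 1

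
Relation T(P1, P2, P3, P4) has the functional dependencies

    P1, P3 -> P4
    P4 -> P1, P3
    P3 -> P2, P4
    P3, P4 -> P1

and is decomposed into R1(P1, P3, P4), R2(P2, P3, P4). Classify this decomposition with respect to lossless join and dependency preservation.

Lossless test: (P3, P4)⁺ = {P1, P2, P3, P4}, which contains all of one fragment — lossless.
Dependency preservation: every FD's attributes lie within a single fragment, so each can be enforced locally — preserved.

lossless and dependency-preserving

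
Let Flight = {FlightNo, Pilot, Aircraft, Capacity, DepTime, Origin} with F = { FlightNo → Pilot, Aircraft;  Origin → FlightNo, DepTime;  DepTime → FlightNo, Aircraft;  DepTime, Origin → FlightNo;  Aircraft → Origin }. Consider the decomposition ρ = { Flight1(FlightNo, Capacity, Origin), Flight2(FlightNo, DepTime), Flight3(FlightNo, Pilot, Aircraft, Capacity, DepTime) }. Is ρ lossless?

Chase test. Columns are FlightNo, Pilot, Aircraft, Capacity, DepTime, Origin; row i has aⱼ where attribute j ∈ Flighti, else bᵢⱼ.
Initial tableau (one row per fragment):
  row 1: a1 b12 b13 a4 b15 a6
  row 2: a1 b22 b23 b24 a5 b26
  row 3: a1 a2 a3 a4 a5 b36
Rows 1 and 2 agree on FlightNo; apply FlightNo→Pilot, Aircraft and equate their Pilot, Aircraft entries.
Rows 1 and 3 agree on FlightNo; apply FlightNo→Pilot, Aircraft and equate their Pilot, Aircraft entries.
Rows 1 and 2 agree on Aircraft; apply Aircraft→Origin and equate their Origin entries.
Rows 1 and 3 agree on Aircraft; apply Aircraft→Origin and equate their Origin entries.
Rows 1 and 2 agree on Origin; apply Origin→FlightNo, DepTime and equate their FlightNo, DepTime entries.
Row 1 is now all distinguished symbols — the join is lossless.

Yes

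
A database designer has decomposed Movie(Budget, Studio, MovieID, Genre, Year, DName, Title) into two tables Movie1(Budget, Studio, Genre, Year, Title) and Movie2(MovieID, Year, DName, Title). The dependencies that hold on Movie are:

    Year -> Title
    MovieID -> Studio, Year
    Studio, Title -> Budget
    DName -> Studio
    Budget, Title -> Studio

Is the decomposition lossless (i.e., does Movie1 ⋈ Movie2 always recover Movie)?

Common attributes: Movie1 ∩ Movie2 = {Year, Title}.
No dependency enlarges {Year, Title}, so (Year, Title)⁺ = {Year, Title}.
The closure contains neither all of Movie1 = {Budget, Studio, Genre, Year, Title} nor all of Movie2 = {MovieID, Year, DName, Title}, so the common attributes are not a superkey of either fragment. The join is lossy.

No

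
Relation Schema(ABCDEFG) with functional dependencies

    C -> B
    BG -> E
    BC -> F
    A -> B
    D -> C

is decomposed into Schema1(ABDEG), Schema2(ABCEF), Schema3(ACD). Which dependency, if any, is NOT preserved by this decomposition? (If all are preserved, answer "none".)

none

C → B lies within Schema2.
BG → E lies within Schema1.
BC → F lies within Schema2.
A → B lies within Schema1.
D → C lies within Schema3.
Every dependency is enforceable on the fragments, so the decomposition is dependency-preserving.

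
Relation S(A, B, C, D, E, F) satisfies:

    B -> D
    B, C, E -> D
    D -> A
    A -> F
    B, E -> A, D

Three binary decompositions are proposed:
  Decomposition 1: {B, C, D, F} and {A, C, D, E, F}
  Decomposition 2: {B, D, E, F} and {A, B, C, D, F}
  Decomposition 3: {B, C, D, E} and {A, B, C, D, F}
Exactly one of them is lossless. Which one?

Decomposition 1: common = {C, D, F}, closure = {A, C, D, F} → lossy.
Decomposition 2: common = {B, D, F}, closure = {A, B, D, F} → lossy.
Decomposition 3: common = {B, C, D}, closure = {A, B, C, D, F} → lossless.

Decomposition 3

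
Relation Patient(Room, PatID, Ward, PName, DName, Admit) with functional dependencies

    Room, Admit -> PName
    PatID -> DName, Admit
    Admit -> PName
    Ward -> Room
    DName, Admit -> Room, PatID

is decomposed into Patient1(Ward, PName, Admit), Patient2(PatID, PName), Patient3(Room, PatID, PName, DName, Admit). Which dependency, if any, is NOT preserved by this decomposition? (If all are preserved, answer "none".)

Ward -> Room

Check Ward → Room: no single fragment contains all of {Room, Ward}, and the restricted closure of {Ward} across the fragments never reaches {Room}.
Room, Admit → PName is preserved.
PatID → DName, Admit is preserved.
Admit → PName is preserved.
DName, Admit → Room, PatID is preserved.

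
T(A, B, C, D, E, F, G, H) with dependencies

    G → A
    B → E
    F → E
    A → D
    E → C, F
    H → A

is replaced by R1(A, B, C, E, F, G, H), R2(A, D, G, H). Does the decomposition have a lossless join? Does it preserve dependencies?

Lossless test: (A, G, H)⁺ = {A, D, G, H}, which contains all of one fragment — lossless.
Dependency preservation: every FD's attributes lie within a single fragment, so each can be enforced locally — preserved.

lossless and dependency-preserving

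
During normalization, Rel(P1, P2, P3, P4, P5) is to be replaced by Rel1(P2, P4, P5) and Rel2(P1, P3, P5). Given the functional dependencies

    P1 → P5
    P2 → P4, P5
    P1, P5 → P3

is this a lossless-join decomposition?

Common attributes: Rel1 ∩ Rel2 = {P5}.
No dependency enlarges {P5}, so (P5)⁺ = {P5}.
The closure contains neither all of Rel1 = {P2, P4, P5} nor all of Rel2 = {P1, P3, P5}, so the common attributes are not a superkey of either fragment. The join is lossy.

No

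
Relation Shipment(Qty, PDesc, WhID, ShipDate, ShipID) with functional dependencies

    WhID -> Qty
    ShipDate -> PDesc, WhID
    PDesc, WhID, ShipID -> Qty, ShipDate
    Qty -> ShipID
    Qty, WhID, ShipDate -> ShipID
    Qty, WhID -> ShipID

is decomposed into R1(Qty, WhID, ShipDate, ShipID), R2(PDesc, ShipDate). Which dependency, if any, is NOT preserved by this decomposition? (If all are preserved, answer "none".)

Check PDesc, WhID, ShipID → Qty, ShipDate: no single fragment contains all of {Qty, PDesc, WhID, ShipDate, ShipID}, and the restricted closure of {PDesc, WhID, ShipID} across the fragments never reaches {Qty, ShipDate}.
WhID → Qty is preserved.
ShipDate → PDesc, WhID is preserved.
Qty → ShipID is preserved.
Qty, WhID, ShipDate → ShipID is preserved.
Qty, WhID → ShipID is preserved.

PDesc, WhID, ShipID -> Qty, ShipDate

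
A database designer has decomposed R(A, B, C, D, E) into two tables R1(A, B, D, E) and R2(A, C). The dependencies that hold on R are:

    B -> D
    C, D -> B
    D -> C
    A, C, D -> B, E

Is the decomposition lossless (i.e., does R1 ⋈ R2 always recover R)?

No

Common attributes: R1 ∩ R2 = {A}.
No dependency enlarges {A}, so (A)⁺ = {A}.
The closure contains neither all of R1 = {A, B, D, E} nor all of R2 = {A, C}, so the common attributes are not a superkey of either fragment. The join is lossy.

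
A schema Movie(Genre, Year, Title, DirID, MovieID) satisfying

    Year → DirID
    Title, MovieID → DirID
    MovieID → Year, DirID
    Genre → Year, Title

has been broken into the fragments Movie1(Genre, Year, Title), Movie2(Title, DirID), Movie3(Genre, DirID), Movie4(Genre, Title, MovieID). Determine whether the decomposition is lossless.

Yes

Chase test. Columns are Genre, Year, Title, DirID, MovieID; row i has aⱼ where attribute j ∈ Moviei, else bᵢⱼ.
Initial tableau (one row per fragment):
  row 1: a1 a2 a3 b14 b15
  row 2: b21 b22 a3 a4 b25
  row 3: a1 b32 b33 a4 b35
  row 4: a1 b42 a3 b44 a5
Rows 1 and 3 agree on Genre; apply Genre→Year, Title and equate their Year, Title entries.
Rows 1 and 4 agree on Genre; apply Genre→Year, Title and equate their Year, Title entries.
Rows 1 and 3 agree on Year; apply Year→DirID and equate their DirID entries.
Rows 1 and 4 agree on Year; apply Year→DirID and equate their DirID entries.
Row 4 is now all distinguished symbols — the join is lossless.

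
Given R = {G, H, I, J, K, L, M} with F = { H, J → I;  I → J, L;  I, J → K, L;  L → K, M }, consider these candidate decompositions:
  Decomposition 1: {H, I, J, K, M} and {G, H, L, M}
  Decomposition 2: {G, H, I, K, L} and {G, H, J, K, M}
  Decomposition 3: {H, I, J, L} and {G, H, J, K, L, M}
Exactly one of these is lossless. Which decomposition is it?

Decomposition 1: common = {H, M}, closure = {H, M} → lossy.
Decomposition 2: common = {G, H, K}, closure = {G, H, K} → lossy.
Decomposition 3: common = {H, J, L}, closure = {H, I, J, K, L, M} → lossless.

Decomposition 3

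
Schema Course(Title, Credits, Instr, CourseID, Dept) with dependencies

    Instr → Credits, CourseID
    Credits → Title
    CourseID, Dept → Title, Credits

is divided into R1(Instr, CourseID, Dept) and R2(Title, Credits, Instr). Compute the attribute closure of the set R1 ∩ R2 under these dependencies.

Title, Credits, Instr, CourseID

R1 ∩ R2 = {Instr}.
Instr → Credits, CourseID applies, adding Credits, CourseID
Credits → Title applies, adding Title
Closure: {Title, Credits, Instr, CourseID}.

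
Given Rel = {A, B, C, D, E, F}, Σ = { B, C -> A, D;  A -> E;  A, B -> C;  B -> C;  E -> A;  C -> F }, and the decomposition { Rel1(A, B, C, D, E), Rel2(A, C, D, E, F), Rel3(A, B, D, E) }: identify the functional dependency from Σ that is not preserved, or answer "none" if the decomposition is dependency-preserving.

B, C → A, D lies within Rel1.
A → E lies within Rel1.
A, B → C lies within Rel1.
B → C lies within Rel1.
E → A lies within Rel1.
C → F lies within Rel2.
Every dependency is enforceable on the fragments, so the decomposition is dependency-preserving.

none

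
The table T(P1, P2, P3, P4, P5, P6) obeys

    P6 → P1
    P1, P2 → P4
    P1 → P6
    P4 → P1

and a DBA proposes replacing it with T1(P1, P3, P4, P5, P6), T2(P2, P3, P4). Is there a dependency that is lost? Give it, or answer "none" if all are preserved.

Check P1, P2 → P4: no single fragment contains all of {P1, P2, P4}, and the restricted closure of {P1, P2} across the fragments never reaches {P4}.
P6 → P1 is preserved.
P1 → P6 is preserved.
P4 → P1 is preserved.

P1, P2 → P4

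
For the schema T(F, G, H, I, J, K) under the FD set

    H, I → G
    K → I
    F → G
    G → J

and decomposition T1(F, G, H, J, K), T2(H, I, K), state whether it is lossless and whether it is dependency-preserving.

Lossless test: (H, K)⁺ = {G, H, I, J, K}, which contains all of one fragment — lossless.
Dependency preservation: the restricted closure of {H, I} across the fragments never reaches {G}, so H, I → G cannot be enforced without a join — not preserved.

lossless but not dependency-preserving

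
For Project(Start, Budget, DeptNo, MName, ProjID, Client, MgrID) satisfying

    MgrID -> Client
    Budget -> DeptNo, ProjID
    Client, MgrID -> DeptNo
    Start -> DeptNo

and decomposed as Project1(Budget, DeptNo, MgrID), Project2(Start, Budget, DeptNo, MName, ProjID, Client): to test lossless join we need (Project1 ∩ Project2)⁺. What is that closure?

Budget, DeptNo, ProjID

Project1 ∩ Project2 = {Budget, DeptNo}.
Budget → DeptNo, ProjID applies, adding ProjID
Closure: {Budget, DeptNo, ProjID}.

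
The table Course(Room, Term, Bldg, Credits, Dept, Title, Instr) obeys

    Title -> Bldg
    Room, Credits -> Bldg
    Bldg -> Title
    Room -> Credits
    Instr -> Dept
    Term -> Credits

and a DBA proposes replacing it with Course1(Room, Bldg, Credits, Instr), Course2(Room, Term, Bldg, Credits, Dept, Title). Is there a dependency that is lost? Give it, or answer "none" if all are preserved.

Instr -> Dept

Check Instr → Dept: no single fragment contains all of {Dept, Instr}, and the restricted closure of {Instr} across the fragments never reaches {Dept}.
Title → Bldg is preserved.
Room, Credits → Bldg is preserved.
Bldg → Title is preserved.
Room → Credits is preserved.
Term → Credits is preserved.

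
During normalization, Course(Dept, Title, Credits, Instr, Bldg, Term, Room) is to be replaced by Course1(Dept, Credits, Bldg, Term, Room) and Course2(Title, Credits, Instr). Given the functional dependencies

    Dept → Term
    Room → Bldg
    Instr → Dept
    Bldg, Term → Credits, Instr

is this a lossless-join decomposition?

Common attributes: Course1 ∩ Course2 = {Credits}.
No dependency enlarges {Credits}, so (Credits)⁺ = {Credits}.
The closure contains neither all of Course1 = {Dept, Credits, Bldg, Term, Room} nor all of Course2 = {Title, Credits, Instr}, so the common attributes are not a superkey of either fragment. The join is lossy.

No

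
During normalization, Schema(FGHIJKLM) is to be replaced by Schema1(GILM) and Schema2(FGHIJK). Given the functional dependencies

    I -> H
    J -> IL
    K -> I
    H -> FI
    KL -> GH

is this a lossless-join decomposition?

Common attributes: Schema1 ∩ Schema2 = {GI}.
Closure of {GI}: I → H applies, adding H; H → FI applies, adding F. So (GI)⁺ = {FGHI}.
The closure contains neither all of Schema1 = {GILM} nor all of Schema2 = {FGHIJK}, so the common attributes are not a superkey of either fragment. The join is lossy.

No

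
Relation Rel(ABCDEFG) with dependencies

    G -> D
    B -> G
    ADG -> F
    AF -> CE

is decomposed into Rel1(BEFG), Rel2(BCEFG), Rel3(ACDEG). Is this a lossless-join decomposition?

No

Chase test. Columns are ABCDEFG; row i has aⱼ where attribute j ∈ Reli, else bᵢⱼ.
Initial tableau (one row per fragment):
  row 1: b11 a2 b13 b14 a5 a6 a7
  row 2: b21 a2 a3 b24 a5 a6 a7
  row 3: a1 b32 a3 a4 a5 b36 a7
Rows 1 and 2 agree on G; apply G→D and equate their D entries.
Rows 1 and 3 agree on G; apply G→D and equate their D entries.
No row becomes fully distinguished — the join is lossy.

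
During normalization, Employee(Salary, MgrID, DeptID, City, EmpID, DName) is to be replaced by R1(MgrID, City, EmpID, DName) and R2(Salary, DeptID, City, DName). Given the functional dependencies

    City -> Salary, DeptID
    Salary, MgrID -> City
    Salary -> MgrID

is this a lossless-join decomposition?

Common attributes: R1 ∩ R2 = {City, DName}.
Closure of {City, DName}: City → Salary, DeptID applies, adding Salary, DeptID; Salary → MgrID applies, adding MgrID. So (City, DName)⁺ = {Salary, MgrID, DeptID, City, DName}.
This closure contains every attribute of R2, so R1 ∩ R2 → R2. The join is lossless.

Yes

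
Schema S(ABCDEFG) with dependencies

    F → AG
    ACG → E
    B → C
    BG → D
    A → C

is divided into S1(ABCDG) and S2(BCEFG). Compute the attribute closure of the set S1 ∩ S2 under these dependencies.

BCDG

S1 ∩ S2 = {BCG}.
BG → D applies, adding D
Closure: {BCDG}.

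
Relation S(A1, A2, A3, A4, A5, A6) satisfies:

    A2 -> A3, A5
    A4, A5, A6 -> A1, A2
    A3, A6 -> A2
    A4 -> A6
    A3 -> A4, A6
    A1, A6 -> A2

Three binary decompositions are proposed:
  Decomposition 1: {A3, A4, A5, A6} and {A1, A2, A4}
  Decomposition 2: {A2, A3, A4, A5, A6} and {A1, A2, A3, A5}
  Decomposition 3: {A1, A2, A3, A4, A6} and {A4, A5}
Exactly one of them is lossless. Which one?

Decomposition 2

Decomposition 1: common = {A4}, closure = {A4, A6} → lossy.
Decomposition 2: common = {A2, A3, A5}, closure = {A1, A2, A3, A4, A5, A6} → lossless.
Decomposition 3: common = {A4}, closure = {A4, A6} → lossy.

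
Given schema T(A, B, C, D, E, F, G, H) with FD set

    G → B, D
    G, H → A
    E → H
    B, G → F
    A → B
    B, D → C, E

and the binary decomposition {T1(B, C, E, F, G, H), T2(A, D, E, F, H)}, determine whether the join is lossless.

No

Common attributes: T1 ∩ T2 = {E, F, H}.
No dependency enlarges {E, F, H}, so (E, F, H)⁺ = {E, F, H}.
The closure contains neither all of T1 = {B, C, E, F, G, H} nor all of T2 = {A, D, E, F, H}, so the common attributes are not a superkey of either fragment. The join is lossy.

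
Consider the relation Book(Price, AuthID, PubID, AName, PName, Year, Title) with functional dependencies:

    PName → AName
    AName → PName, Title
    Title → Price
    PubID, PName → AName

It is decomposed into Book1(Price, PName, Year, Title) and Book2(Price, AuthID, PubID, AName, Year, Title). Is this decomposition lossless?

No

Common attributes: Book1 ∩ Book2 = {Price, Year, Title}.
No dependency enlarges {Price, Year, Title}, so (Price, Year, Title)⁺ = {Price, Year, Title}.
The closure contains neither all of Book1 = {Price, PName, Year, Title} nor all of Book2 = {Price, AuthID, PubID, AName, Year, Title}, so the common attributes are not a superkey of either fragment. The join is lossy.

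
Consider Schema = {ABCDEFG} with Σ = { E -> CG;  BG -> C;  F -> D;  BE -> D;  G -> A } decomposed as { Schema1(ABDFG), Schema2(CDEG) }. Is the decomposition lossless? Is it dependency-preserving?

lossy and not dependency-preserving

Lossless test: (DG)⁺ = {ADG}, which is a superkey of neither fragment — lossy.
Dependency preservation: the restricted closure of {BG} across the fragments never reaches {C}, so BG → C cannot be enforced without a join — not preserved.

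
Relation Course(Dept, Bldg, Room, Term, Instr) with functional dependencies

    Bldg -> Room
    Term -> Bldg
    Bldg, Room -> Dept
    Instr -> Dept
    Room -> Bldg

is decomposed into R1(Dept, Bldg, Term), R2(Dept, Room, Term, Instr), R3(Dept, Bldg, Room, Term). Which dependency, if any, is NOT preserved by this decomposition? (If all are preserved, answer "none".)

Bldg → Room lies within R3.
Term → Bldg lies within R1.
Bldg, Room → Dept lies within R3.
Instr → Dept lies within R2.
Room → Bldg lies within R3.
Every dependency is enforceable on the fragments, so the decomposition is dependency-preserving.

none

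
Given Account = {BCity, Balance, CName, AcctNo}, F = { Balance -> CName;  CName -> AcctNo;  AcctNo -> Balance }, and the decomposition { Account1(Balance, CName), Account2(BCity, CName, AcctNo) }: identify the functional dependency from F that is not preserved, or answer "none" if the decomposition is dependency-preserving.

Balance → CName lies within Account1.
CName → AcctNo lies within Account2.
AcctNo → Balance: restricted closure across fragments reaches Balance.
Every dependency is enforceable on the fragments, so the decomposition is dependency-preserving.

none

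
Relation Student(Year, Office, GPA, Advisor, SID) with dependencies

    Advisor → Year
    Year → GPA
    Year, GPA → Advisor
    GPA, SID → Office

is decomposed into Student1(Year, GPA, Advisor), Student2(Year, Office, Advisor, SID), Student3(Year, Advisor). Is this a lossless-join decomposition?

Yes

Chase test. Columns are Year, Office, GPA, Advisor, SID; row i has aⱼ where attribute j ∈ Studenti, else bᵢⱼ.
Initial tableau (one row per fragment):
  row 1: a1 b12 a3 a4 b15
  row 2: a1 a2 b23 a4 a5
  row 3: a1 b32 b33 a4 b35
Rows 1 and 2 agree on Year; apply Year→GPA and equate their GPA entries.
Rows 1 and 3 agree on Year; apply Year→GPA and equate their GPA entries.
Row 2 is now all distinguished symbols — the join is lossless.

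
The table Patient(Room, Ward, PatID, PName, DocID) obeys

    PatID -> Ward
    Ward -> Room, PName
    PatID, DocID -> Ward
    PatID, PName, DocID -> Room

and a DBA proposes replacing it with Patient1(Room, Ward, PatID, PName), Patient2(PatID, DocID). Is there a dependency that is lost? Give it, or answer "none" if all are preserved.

PatID → Ward lies within Patient1.
Ward → Room, PName lies within Patient1.
PatID, DocID → Ward: restricted closure across fragments reaches Ward.
PatID, PName, DocID → Room: restricted closure across fragments reaches Room.
Every dependency is enforceable on the fragments, so the decomposition is dependency-preserving.

none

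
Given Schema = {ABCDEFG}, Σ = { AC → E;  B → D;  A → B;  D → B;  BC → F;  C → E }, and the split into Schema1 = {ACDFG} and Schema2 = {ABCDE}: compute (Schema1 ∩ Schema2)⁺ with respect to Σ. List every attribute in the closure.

ABCDEF

Schema1 ∩ Schema2 = {ACD}.
AC → E applies, adding E
A → B applies, adding B
BC → F applies, adding F
Closure: {ABCDEF}.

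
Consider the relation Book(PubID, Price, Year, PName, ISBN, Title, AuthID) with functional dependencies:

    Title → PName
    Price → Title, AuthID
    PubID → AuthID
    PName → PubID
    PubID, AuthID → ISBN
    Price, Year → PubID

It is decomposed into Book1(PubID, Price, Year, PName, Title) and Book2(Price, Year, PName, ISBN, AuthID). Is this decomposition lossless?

Common attributes: Book1 ∩ Book2 = {Price, Year, PName}.
Closure of {Price, Year, PName}: Price → Title, AuthID applies, adding Title, AuthID; PName → PubID applies, adding PubID; PubID, AuthID → ISBN applies, adding ISBN. So (Price, Year, PName)⁺ = {PubID, Price, Year, PName, ISBN, Title, AuthID}.
This closure contains every attribute of Book1, so Book1 ∩ Book2 → Book1. The join is lossless.

Yes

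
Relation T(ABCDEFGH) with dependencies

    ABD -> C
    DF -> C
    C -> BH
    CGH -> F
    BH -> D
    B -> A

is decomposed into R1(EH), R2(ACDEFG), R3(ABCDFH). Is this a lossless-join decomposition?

Yes

Chase test. Columns are ABCDEFGH; row i has aⱼ where attribute j ∈ Ri, else bᵢⱼ.
Initial tableau (one row per fragment):
  row 1: b11 b12 b13 b14 a5 b16 b17 a8
  row 2: a1 b22 a3 a4 a5 a6 a7 b28
  row 3: a1 a2 a3 a4 b35 a6 b37 a8
Rows 2 and 3 agree on C; apply C→BH and equate their BH entries.
Row 2 is now all distinguished symbols — the join is lossless.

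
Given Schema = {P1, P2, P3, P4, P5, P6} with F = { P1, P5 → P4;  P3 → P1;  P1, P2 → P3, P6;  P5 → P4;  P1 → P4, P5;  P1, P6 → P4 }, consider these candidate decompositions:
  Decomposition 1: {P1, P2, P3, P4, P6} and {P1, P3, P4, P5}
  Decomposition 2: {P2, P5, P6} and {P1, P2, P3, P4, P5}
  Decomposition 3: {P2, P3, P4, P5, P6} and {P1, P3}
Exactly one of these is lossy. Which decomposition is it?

Decomposition 2

Decomposition 1: common = {P1, P3, P4}, closure = {P1, P3, P4, P5} → lossless.
Decomposition 2: common = {P2, P5}, closure = {P2, P4, P5} → lossy.
Decomposition 3: common = {P3}, closure = {P1, P3, P4, P5} → lossless.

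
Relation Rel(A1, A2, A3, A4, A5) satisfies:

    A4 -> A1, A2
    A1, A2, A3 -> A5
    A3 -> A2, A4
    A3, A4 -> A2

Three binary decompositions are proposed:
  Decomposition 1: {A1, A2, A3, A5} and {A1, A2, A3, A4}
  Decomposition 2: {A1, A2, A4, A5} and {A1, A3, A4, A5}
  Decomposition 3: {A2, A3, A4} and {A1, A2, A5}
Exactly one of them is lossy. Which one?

Decomposition 3

Decomposition 1: common = {A1, A2, A3}, closure = {A1, A2, A3, A4, A5} → lossless.
Decomposition 2: common = {A1, A4, A5}, closure = {A1, A2, A4, A5} → lossless.
Decomposition 3: common = {A2}, closure = {A2} → lossy.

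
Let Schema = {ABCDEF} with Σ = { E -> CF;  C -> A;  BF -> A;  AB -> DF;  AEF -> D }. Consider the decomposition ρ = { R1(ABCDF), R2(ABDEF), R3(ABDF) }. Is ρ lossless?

Chase test. Columns are ABCDEF; row i has aⱼ where attribute j ∈ Ri, else bᵢⱼ.
Initial tableau (one row per fragment):
  row 1: a1 a2 a3 a4 b15 a6
  row 2: a1 a2 b23 a4 a5 a6
  row 3: a1 a2 b33 a4 b35 a6
No row becomes fully distinguished — the join is lossy.

No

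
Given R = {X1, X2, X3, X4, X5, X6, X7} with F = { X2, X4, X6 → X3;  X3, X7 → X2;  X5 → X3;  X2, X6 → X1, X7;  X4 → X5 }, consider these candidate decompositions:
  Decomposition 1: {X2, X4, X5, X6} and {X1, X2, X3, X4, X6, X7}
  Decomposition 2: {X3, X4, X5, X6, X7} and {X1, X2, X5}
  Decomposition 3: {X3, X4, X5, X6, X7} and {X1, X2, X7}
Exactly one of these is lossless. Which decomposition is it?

Decomposition 1: common = {X2, X4, X6}, closure = {X1, X2, X3, X4, X5, X6, X7} → lossless.
Decomposition 2: common = {X5}, closure = {X3, X5} → lossy.
Decomposition 3: common = {X7}, closure = {X7} → lossy.

Decomposition 1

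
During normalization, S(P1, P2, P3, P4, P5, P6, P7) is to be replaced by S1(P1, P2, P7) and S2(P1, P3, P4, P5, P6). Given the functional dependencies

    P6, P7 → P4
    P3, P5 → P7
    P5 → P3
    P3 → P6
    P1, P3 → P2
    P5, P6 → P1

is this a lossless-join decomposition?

No

Common attributes: S1 ∩ S2 = {P1}.
No dependency enlarges {P1}, so (P1)⁺ = {P1}.
The closure contains neither all of S1 = {P1, P2, P7} nor all of S2 = {P1, P3, P4, P5, P6}, so the common attributes are not a superkey of either fragment. The join is lossy.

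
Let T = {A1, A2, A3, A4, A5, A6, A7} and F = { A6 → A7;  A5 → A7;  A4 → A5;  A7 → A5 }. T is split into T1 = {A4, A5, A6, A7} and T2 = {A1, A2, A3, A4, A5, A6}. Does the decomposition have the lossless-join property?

Common attributes: T1 ∩ T2 = {A4, A5, A6}.
Closure of {A4, A5, A6}: A6 → A7 applies, adding A7. So (A4, A5, A6)⁺ = {A4, A5, A6, A7}.
This closure contains every attribute of T1, so T1 ∩ T2 → T1. The join is lossless.

Yes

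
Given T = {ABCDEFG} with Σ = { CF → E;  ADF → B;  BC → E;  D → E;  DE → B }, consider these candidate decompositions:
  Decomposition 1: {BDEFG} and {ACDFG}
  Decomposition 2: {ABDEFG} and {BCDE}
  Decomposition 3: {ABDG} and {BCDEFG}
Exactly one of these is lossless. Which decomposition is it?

Decomposition 1: common = {DFG}, closure = {BDEFG} → lossless.
Decomposition 2: common = {BDE}, closure = {BDE} → lossy.
Decomposition 3: common = {BDG}, closure = {BDEG} → lossy.

Decomposition 1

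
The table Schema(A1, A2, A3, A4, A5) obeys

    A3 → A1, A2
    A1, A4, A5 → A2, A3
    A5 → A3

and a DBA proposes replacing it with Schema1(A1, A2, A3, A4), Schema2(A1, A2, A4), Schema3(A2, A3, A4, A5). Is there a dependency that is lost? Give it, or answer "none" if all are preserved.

A3 → A1, A2 lies within Schema1.
A1, A4, A5 → A2, A3: restricted closure across fragments reaches A2, A3.
A5 → A3 lies within Schema3.
Every dependency is enforceable on the fragments, so the decomposition is dependency-preserving.

none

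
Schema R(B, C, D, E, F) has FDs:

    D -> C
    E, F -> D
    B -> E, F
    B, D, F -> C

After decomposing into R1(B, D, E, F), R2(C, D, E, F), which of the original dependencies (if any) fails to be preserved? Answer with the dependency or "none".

D → C lies within R2.
E, F → D lies within R1.
B → E, F lies within R1.
B, D, F → C: restricted closure across fragments reaches C.
Every dependency is enforceable on the fragments, so the decomposition is dependency-preserving.

none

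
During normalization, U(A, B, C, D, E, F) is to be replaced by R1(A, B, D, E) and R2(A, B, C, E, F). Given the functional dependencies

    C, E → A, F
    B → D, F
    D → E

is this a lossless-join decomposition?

Yes

Common attributes: R1 ∩ R2 = {A, B, E}.
Closure of {A, B, E}: B → D, F applies, adding D, F. So (A, B, E)⁺ = {A, B, D, E, F}.
This closure contains every attribute of R1, so R1 ∩ R2 → R1. The join is lossless.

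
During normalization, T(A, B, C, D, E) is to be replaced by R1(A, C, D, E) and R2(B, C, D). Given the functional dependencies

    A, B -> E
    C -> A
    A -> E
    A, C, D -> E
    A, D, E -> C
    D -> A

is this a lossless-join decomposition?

Yes

Common attributes: R1 ∩ R2 = {C, D}.
Closure of {C, D}: C → A applies, adding A; A → E applies, adding E. So (C, D)⁺ = {A, C, D, E}.
This closure contains every attribute of R1, so R1 ∩ R2 → R1. The join is lossless.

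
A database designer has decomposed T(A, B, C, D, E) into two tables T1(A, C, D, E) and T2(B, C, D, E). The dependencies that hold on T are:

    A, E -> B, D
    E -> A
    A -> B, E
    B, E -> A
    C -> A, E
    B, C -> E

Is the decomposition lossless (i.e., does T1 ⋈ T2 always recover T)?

Common attributes: T1 ∩ T2 = {C, D, E}.
Closure of {C, D, E}: E → A applies, adding A; A → B, E applies, adding B. So (C, D, E)⁺ = {A, B, C, D, E}.
This closure contains every attribute of T1, so T1 ∩ T2 → T1. The join is lossless.

Yes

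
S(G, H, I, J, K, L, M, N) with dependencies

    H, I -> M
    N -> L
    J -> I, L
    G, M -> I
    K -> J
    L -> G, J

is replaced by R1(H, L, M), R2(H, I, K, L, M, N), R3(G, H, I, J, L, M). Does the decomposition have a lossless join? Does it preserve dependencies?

lossless and dependency-preserving

Lossless test (chase): Rows 1 and 2 agree on L; apply L→G, J and equate their G, J entries. Rows 1 and 3 agree on L; apply L→G, J and equate their G, J entries. Rows 1 and 2 agree on J; apply J→I, L and equate their I, L entries. Row 2 is now all distinguished symbols — the join is lossless.
Dependency preservation: K → J is not contained in any single fragment, but the restricted closure of its left-hand side across the fragments still reaches the right-hand side; the remaining FDs each lie inside some fragment. All dependencies are preserved.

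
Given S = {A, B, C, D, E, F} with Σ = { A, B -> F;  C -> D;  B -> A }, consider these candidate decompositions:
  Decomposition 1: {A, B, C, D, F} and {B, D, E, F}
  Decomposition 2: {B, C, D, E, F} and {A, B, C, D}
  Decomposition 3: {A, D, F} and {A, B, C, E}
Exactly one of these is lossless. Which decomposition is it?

Decomposition 1: common = {B, D, F}, closure = {A, B, D, F} → lossy.
Decomposition 2: common = {B, C, D}, closure = {A, B, C, D, F} → lossless.
Decomposition 3: common = {A}, closure = {A} → lossy.

Decomposition 2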